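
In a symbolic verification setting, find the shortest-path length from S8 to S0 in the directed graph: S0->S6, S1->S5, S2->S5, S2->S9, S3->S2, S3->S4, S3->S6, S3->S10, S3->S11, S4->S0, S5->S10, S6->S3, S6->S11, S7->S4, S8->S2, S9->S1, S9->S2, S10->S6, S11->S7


BFS layer-by-layer from S8:
  dist 0: {S8}
  dist 1: {S2}
  dist 2: {S5, S9}
  dist 3: {S1, S10}
  dist 4: {S6}
  dist 5: {S3, S11}
  dist 6: {S4, S7}
  dist 7: {S0}
  -> S0 reached at distance 7
Shortest path length = 7

7


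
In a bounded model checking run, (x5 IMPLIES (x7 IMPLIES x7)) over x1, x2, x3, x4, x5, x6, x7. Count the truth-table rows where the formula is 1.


Formula: (x5 IMPLIES (x7 IMPLIES x7)) over 7 vars (128 rows)
Evaluate each row (x1, x2, x3, x4, x5, x6, x7 as bits, MSB first):
  row 0 [0000000]: (0 IMPLIES (0 IMPLIES 0)) -> 1
  row 1 [0000001]: (0 IMPLIES (1 IMPLIES 1)) -> 1
  row 2 [0000010]: (0 IMPLIES (0 IMPLIES 0)) -> 1
  row 3 [0000011]: (0 IMPLIES (1 IMPLIES 1)) -> 1
  row 4 [0000100]: (1 IMPLIES (0 IMPLIES 0)) -> 1
  (every remaining row is evaluated the same way; all 128 results are listed next)
Full result column, 8 rows per line (x1,x2,x3,x4 fixed per line; x5,x6,x7 runs 000..111 left to right):
  rows 0-7 [x1,x2,x3,x4=0000]: 11111111  (ones: 8)
  rows 8-15 [x1,x2,x3,x4=0001]: 11111111  (ones: 8)
  rows 16-23 [x1,x2,x3,x4=0010]: 11111111  (ones: 8)
  rows 24-31 [x1,x2,x3,x4=0011]: 11111111  (ones: 8)
  rows 32-39 [x1,x2,x3,x4=0100]: 11111111  (ones: 8)
  rows 40-47 [x1,x2,x3,x4=0101]: 11111111  (ones: 8)
  rows 48-55 [x1,x2,x3,x4=0110]: 11111111  (ones: 8)
  rows 56-63 [x1,x2,x3,x4=0111]: 11111111  (ones: 8)
  rows 64-71 [x1,x2,x3,x4=1000]: 11111111  (ones: 8)
  rows 72-79 [x1,x2,x3,x4=1001]: 11111111  (ones: 8)
  rows 80-87 [x1,x2,x3,x4=1010]: 11111111  (ones: 8)
  rows 88-95 [x1,x2,x3,x4=1011]: 11111111  (ones: 8)
  rows 96-103 [x1,x2,x3,x4=1100]: 11111111  (ones: 8)
  rows 104-111 [x1,x2,x3,x4=1101]: 11111111  (ones: 8)
  rows 112-119 [x1,x2,x3,x4=1110]: 11111111  (ones: 8)
  rows 120-127 [x1,x2,x3,x4=1111]: 11111111  (ones: 8)
Count of 1-rows = 8+8+8+8+8+8+8+8+8+8+8+8+8+8+8+8 = 128

128


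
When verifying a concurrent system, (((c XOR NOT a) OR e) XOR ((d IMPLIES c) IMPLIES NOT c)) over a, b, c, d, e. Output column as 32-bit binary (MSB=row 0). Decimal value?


Formula: (((c XOR NOT a) OR e) XOR ((d IMPLIES c) IMPLIES NOT c)) over a, b, c, d, e (32 rows)
Evaluate each row (bits = a,b,c,d,e, MSB first):
  row 0 [00000]: (((0 XOR NOT 0) OR 0) XOR ((0 IMPLIES 0) IMPLIES NOT 0)) -> 0
  row 1 [00001]: (((0 XOR NOT 0) OR 1) XOR ((0 IMPLIES 0) IMPLIES NOT 0)) -> 0
  row 2 [00010]: (((0 XOR NOT 0) OR 0) XOR ((1 IMPLIES 0) IMPLIES NOT 0)) -> 0
  row 3 [00011]: (((0 XOR NOT 0) OR 1) XOR ((1 IMPLIES 0) IMPLIES NOT 0)) -> 0
  row 4 [00100]: (((1 XOR NOT 0) OR 0) XOR ((0 IMPLIES 1) IMPLIES NOT 1)) -> 0
  row 5 [00101]: (((1 XOR NOT 0) OR 1) XOR ((0 IMPLIES 1) IMPLIES NOT 1)) -> 1
  row 6 [00110]: (((1 XOR NOT 0) OR 0) XOR ((1 IMPLIES 1) IMPLIES NOT 1)) -> 0
  row 7 [00111]: (((1 XOR NOT 0) OR 1) XOR ((1 IMPLIES 1) IMPLIES NOT 1)) -> 1
  row 8 [01000]: (((0 XOR NOT 0) OR 0) XOR ((0 IMPLIES 0) IMPLIES NOT 0)) -> 0
  row 9 [01001]: (((0 XOR NOT 0) OR 1) XOR ((0 IMPLIES 0) IMPLIES NOT 0)) -> 0
  row 10 [01010]: (((0 XOR NOT 0) OR 0) XOR ((1 IMPLIES 0) IMPLIES NOT 0)) -> 0
  row 11 [01011]: (((0 XOR NOT 0) OR 1) XOR ((1 IMPLIES 0) IMPLIES NOT 0)) -> 0
  row 12 [01100]: (((1 XOR NOT 0) OR 0) XOR ((0 IMPLIES 1) IMPLIES NOT 1)) -> 0
  row 13 [01101]: (((1 XOR NOT 0) OR 1) XOR ((0 IMPLIES 1) IMPLIES NOT 1)) -> 1
  row 14 [01110]: (((1 XOR NOT 0) OR 0) XOR ((1 IMPLIES 1) IMPLIES NOT 1)) -> 0
  row 15 [01111]: (((1 XOR NOT 0) OR 1) XOR ((1 IMPLIES 1) IMPLIES NOT 1)) -> 1
  row 16 [10000]: (((0 XOR NOT 1) OR 0) XOR ((0 IMPLIES 0) IMPLIES NOT 0)) -> 1
  row 17 [10001]: (((0 XOR NOT 1) OR 1) XOR ((0 IMPLIES 0) IMPLIES NOT 0)) -> 0
  row 18 [10010]: (((0 XOR NOT 1) OR 0) XOR ((1 IMPLIES 0) IMPLIES NOT 0)) -> 1
  row 19 [10011]: (((0 XOR NOT 1) OR 1) XOR ((1 IMPLIES 0) IMPLIES NOT 0)) -> 0
  row 20 [10100]: (((1 XOR NOT 1) OR 0) XOR ((0 IMPLIES 1) IMPLIES NOT 1)) -> 1
  row 21 [10101]: (((1 XOR NOT 1) OR 1) XOR ((0 IMPLIES 1) IMPLIES NOT 1)) -> 1
  row 22 [10110]: (((1 XOR NOT 1) OR 0) XOR ((1 IMPLIES 1) IMPLIES NOT 1)) -> 1
  row 23 [10111]: (((1 XOR NOT 1) OR 1) XOR ((1 IMPLIES 1) IMPLIES NOT 1)) -> 1
  row 24 [11000]: (((0 XOR NOT 1) OR 0) XOR ((0 IMPLIES 0) IMPLIES NOT 0)) -> 1
  row 25 [11001]: (((0 XOR NOT 1) OR 1) XOR ((0 IMPLIES 0) IMPLIES NOT 0)) -> 0
  row 26 [11010]: (((0 XOR NOT 1) OR 0) XOR ((1 IMPLIES 0) IMPLIES NOT 0)) -> 1
  row 27 [11011]: (((0 XOR NOT 1) OR 1) XOR ((1 IMPLIES 0) IMPLIES NOT 0)) -> 0
  row 28 [11100]: (((1 XOR NOT 1) OR 0) XOR ((0 IMPLIES 1) IMPLIES NOT 1)) -> 1
  row 29 [11101]: (((1 XOR NOT 1) OR 1) XOR ((0 IMPLIES 1) IMPLIES NOT 1)) -> 1
  row 30 [11110]: (((1 XOR NOT 1) OR 0) XOR ((1 IMPLIES 1) IMPLIES NOT 1)) -> 1
  row 31 [11111]: (((1 XOR NOT 1) OR 1) XOR ((1 IMPLIES 1) IMPLIES NOT 1)) -> 1
Full result column, 4 rows per line (a,b,c fixed per line; d,e runs 00..11 left to right):
  rows 0-3 [a,b,c=000]: 0000  = hex 0
  rows 4-7 [a,b,c=001]: 0101  = hex 5
  rows 8-11 [a,b,c=010]: 0000  = hex 0
  rows 12-15 [a,b,c=011]: 0101  = hex 5
  rows 16-19 [a,b,c=100]: 1010  = hex A
  rows 20-23 [a,b,c=101]: 1111  = hex F
  rows 24-27 [a,b,c=110]: 1010  = hex A
  rows 28-31 [a,b,c=111]: 1111  = hex F
Output column (row 0 .. row 31) = 00000101000001011010111110101111
Output column grouped in 4s = 0000 0101 0000 0101 1010 1111 1010 1111 = 0x0505AFAF
Convert to decimal digit by digit (value = value*16 + digit):
  0 -> 0
  0*16 + 5 = 5
  5*16 + 0 = 80
  80*16 + 5 = 1285
  1285*16 + 10 (A) = 20570
  20570*16 + 15 (F) = 329135
  329135*16 + 10 (A) = 5266170
  5266170*16 + 15 (F) = 84258735
Decimal = 84258735

84258735


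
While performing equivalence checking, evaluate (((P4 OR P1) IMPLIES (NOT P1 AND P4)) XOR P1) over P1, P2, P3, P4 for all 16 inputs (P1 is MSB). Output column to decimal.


Formula: (((P4 OR P1) IMPLIES (NOT P1 AND P4)) XOR P1) over P1, P2, P3, P4 (16 rows)
Evaluate each row (bits = P1,P2,P3,P4, MSB first):
  row 0 [0000]: (((0 OR 0) IMPLIES (NOT 0 AND 0)) XOR 0) -> 1
  row 1 [0001]: (((1 OR 0) IMPLIES (NOT 0 AND 1)) XOR 0) -> 1
  row 2 [0010]: (((0 OR 0) IMPLIES (NOT 0 AND 0)) XOR 0) -> 1
  row 3 [0011]: (((1 OR 0) IMPLIES (NOT 0 AND 1)) XOR 0) -> 1
  row 4 [0100]: (((0 OR 0) IMPLIES (NOT 0 AND 0)) XOR 0) -> 1
  row 5 [0101]: (((1 OR 0) IMPLIES (NOT 0 AND 1)) XOR 0) -> 1
  row 6 [0110]: (((0 OR 0) IMPLIES (NOT 0 AND 0)) XOR 0) -> 1
  row 7 [0111]: (((1 OR 0) IMPLIES (NOT 0 AND 1)) XOR 0) -> 1
  row 8 [1000]: (((0 OR 1) IMPLIES (NOT 1 AND 0)) XOR 1) -> 1
  row 9 [1001]: (((1 OR 1) IMPLIES (NOT 1 AND 1)) XOR 1) -> 1
  row 10 [1010]: (((0 OR 1) IMPLIES (NOT 1 AND 0)) XOR 1) -> 1
  row 11 [1011]: (((1 OR 1) IMPLIES (NOT 1 AND 1)) XOR 1) -> 1
  row 12 [1100]: (((0 OR 1) IMPLIES (NOT 1 AND 0)) XOR 1) -> 1
  row 13 [1101]: (((1 OR 1) IMPLIES (NOT 1 AND 1)) XOR 1) -> 1
  row 14 [1110]: (((0 OR 1) IMPLIES (NOT 1 AND 0)) XOR 1) -> 1
  row 15 [1111]: (((1 OR 1) IMPLIES (NOT 1 AND 1)) XOR 1) -> 1
Full result column, 4 rows per line (P1,P2 fixed per line; P3,P4 runs 00..11 left to right):
  rows 0-3 [P1,P2=00]: 1111  = hex F
  rows 4-7 [P1,P2=01]: 1111  = hex F
  rows 8-11 [P1,P2=10]: 1111  = hex F
  rows 12-15 [P1,P2=11]: 1111  = hex F
Output column (row 0 .. row 15) = 1111111111111111
Output column grouped in 4s = 1111 1111 1111 1111 = 0xFFFF
Convert to decimal digit by digit (value = value*16 + digit):
  F -> 15
  15*16 + 15 (F) = 255
  255*16 + 15 (F) = 4095
  4095*16 + 15 (F) = 65535
Decimal = 65535

65535


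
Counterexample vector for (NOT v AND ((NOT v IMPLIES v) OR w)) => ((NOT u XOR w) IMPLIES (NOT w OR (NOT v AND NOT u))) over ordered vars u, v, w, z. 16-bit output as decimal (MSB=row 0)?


F1 = (NOT v AND ((NOT v IMPLIES v) OR w))
F2 = ((NOT u XOR w) IMPLIES (NOT w OR (NOT v AND NOT u)))
Counterexample to F1=>F2 is where F1=1 and F2=0.
Evaluate each row (bits = u,v,w,z, MSB first):
  row 0 [0000]: F1=0 F2=1 -> F1&~F2 -> 0
  row 1 [0001]: F1=0 F2=1 -> F1&~F2 -> 0
  row 2 [0010]: F1=1 F2=1 -> F1&~F2 -> 0
  row 3 [0011]: F1=1 F2=1 -> F1&~F2 -> 0
  row 4 [0100]: F1=0 F2=1 -> F1&~F2 -> 0
  row 5 [0101]: F1=0 F2=1 -> F1&~F2 -> 0
  row 6 [0110]: F1=0 F2=1 -> F1&~F2 -> 0
  row 7 [0111]: F1=0 F2=1 -> F1&~F2 -> 0
  row 8 [1000]: F1=0 F2=1 -> F1&~F2 -> 0
  row 9 [1001]: F1=0 F2=1 -> F1&~F2 -> 0
  row 10 [1010]: F1=1 F2=0 -> F1&~F2 -> 1
  row 11 [1011]: F1=1 F2=0 -> F1&~F2 -> 1
  row 12 [1100]: F1=0 F2=1 -> F1&~F2 -> 0
  row 13 [1101]: F1=0 F2=1 -> F1&~F2 -> 0
  row 14 [1110]: F1=0 F2=0 -> F1&~F2 -> 0
  row 15 [1111]: F1=0 F2=0 -> F1&~F2 -> 0
Full result column, 4 rows per line (u,v fixed per line; w,z runs 00..11 left to right):
  rows 0-3 [u,v=00]: 0000  = hex 0
  rows 4-7 [u,v=01]: 0000  = hex 0
  rows 8-11 [u,v=10]: 0011  = hex 3
  rows 12-15 [u,v=11]: 0000  = hex 0
Counterexample vector (row 0 .. row 15) = 0000000000110000
Output column grouped in 4s = 0000 0000 0011 0000 = 0x0030
Convert to decimal digit by digit (value = value*16 + digit):
  0 -> 0
  0*16 + 0 = 0
  0*16 + 3 = 3
  3*16 + 0 = 48
Decimal = 48

48


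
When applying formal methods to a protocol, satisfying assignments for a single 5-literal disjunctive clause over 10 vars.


Step 1: Total=2^10=1024
Step 2: Unsat when all 5 false: 2^5=32
Step 3: Sat=1024-32=992

992


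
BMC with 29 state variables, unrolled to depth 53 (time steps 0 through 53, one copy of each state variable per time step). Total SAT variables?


BMC unrolls to depth k, creating one copy of each state var for steps 0..k.
Step count = 53 + 1 = 54 (steps 0 through 53)
Vars per step = 29
Total = 29 * 54 = 1566

1566


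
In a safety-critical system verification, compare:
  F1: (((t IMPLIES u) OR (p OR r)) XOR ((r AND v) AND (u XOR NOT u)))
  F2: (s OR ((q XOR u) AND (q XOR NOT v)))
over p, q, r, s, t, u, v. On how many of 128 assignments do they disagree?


F1 = (((t IMPLIES u) OR (p OR r)) XOR ((r AND v) AND (u XOR NOT u)))
F2 = (s OR ((q XOR u) AND (q XOR NOT v)))
Evaluate both on each of 128 rows (bits = p,q,r,s,t,u,v):
  row 0 [0000000]: F1=1 F2=0 (differ) -> 1
  row 1 [0000001]: F1=1 F2=0 (differ) -> 1
  row 2 [0000010]: F1=1 F2=1 -> 0
  row 3 [0000011]: F1=1 F2=0 (differ) -> 1
  row 4 [0000100]: F1=0 F2=0 -> 0
  (every remaining row is evaluated the same way; all 128 results are listed next)
Full result column, 8 rows per line (p,q,r,s fixed per line; t,u,v runs 000..111 left to right):
  rows 0-7 [p,q,r,s=0000]: 11010001  (ones: 4)
  rows 8-15 [p,q,r,s=0001]: 00001100  (ones: 2)
  rows 16-23 [p,q,r,s=0010]: 10001000  (ones: 2)
  rows 24-31 [p,q,r,s=0011]: 01010101  (ones: 4)
  rows 32-39 [p,q,r,s=0100]: 10110111  (ones: 6)
  rows 40-47 [p,q,r,s=0101]: 00001100  (ones: 2)
  rows 48-55 [p,q,r,s=0110]: 11101110  (ones: 6)
  rows 56-63 [p,q,r,s=0111]: 01010101  (ones: 4)
  rows 64-71 [p,q,r,s=1000]: 11011101  (ones: 6)
  rows 72-79 [p,q,r,s=1001]: 00000000  (ones: 0)
  rows 80-87 [p,q,r,s=1010]: 10001000  (ones: 2)
  rows 88-95 [p,q,r,s=1011]: 01010101  (ones: 4)
  rows 96-103 [p,q,r,s=1100]: 10111011  (ones: 6)
  rows 104-111 [p,q,r,s=1101]: 00000000  (ones: 0)
  rows 112-119 [p,q,r,s=1110]: 11101110  (ones: 6)
  rows 120-127 [p,q,r,s=1111]: 01010101  (ones: 4)
Disagreements = 4+2+2+4+6+2+6+4+6+0+2+4+6+0+6+4 = 58

58


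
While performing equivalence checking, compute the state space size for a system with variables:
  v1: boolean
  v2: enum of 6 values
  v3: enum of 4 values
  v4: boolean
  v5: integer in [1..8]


State space = product of domain sizes of all variables.
Domain sizes:
  v1 (boolean): 2
  v2 (enum of 6 values): 6
  v3 (enum of 4 values): 4
  v4 (boolean): 2
  v5 (integer in [1..8]): 8
Product = 2 * 6 * 4 * 2 * 8 = 768

768


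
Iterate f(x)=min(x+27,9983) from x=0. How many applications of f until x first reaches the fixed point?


Step 1: x=0, cap=9983, increment=27
Step 2: x grows by 27 each step until capped at 9983; fixed point is x=9983
Step 3: iterations = ceil(9983/27) = 370

370


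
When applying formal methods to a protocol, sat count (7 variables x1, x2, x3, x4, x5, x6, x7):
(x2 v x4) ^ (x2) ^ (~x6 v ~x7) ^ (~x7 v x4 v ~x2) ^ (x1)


CNF with 5 clauses over 7 vars (128 assignments).
An assignment satisfies CNF iff every clause has >=1 true literal.
Check each row (bits = x1,x2,x3,x4,x5,x6,x7; clause T/F shown):
  row 0 [0000000]: clauses=FFTTF -> 0
  row 1 [0000001]: clauses=FFTTF -> 0
  row 2 [0000010]: clauses=FFTTF -> 0
  row 3 [0000011]: clauses=FFFTF -> 0
  row 4 [0000100]: clauses=FFTTF -> 0
  (every remaining row is evaluated the same way; all 128 results are listed next)
Full result column, 8 rows per line (x1,x2,x3,x4 fixed per line; x5,x6,x7 runs 000..111 left to right):
  rows 0-7 [x1,x2,x3,x4=0000]: 00000000  (ones: 0)
  rows 8-15 [x1,x2,x3,x4=0001]: 00000000  (ones: 0)
  rows 16-23 [x1,x2,x3,x4=0010]: 00000000  (ones: 0)
  rows 24-31 [x1,x2,x3,x4=0011]: 00000000  (ones: 0)
  rows 32-39 [x1,x2,x3,x4=0100]: 00000000  (ones: 0)
  rows 40-47 [x1,x2,x3,x4=0101]: 00000000  (ones: 0)
  rows 48-55 [x1,x2,x3,x4=0110]: 00000000  (ones: 0)
  rows 56-63 [x1,x2,x3,x4=0111]: 00000000  (ones: 0)
  rows 64-71 [x1,x2,x3,x4=1000]: 00000000  (ones: 0)
  rows 72-79 [x1,x2,x3,x4=1001]: 00000000  (ones: 0)
  rows 80-87 [x1,x2,x3,x4=1010]: 00000000  (ones: 0)
  rows 88-95 [x1,x2,x3,x4=1011]: 00000000  (ones: 0)
  rows 96-103 [x1,x2,x3,x4=1100]: 10101010  (ones: 4)
  rows 104-111 [x1,x2,x3,x4=1101]: 11101110  (ones: 6)
  rows 112-119 [x1,x2,x3,x4=1110]: 10101010  (ones: 4)
  rows 120-127 [x1,x2,x3,x4=1111]: 11101110  (ones: 6)
Satisfying assignments = 0+0+0+0+0+0+0+0+0+0+0+0+4+6+4+6 = 20

20


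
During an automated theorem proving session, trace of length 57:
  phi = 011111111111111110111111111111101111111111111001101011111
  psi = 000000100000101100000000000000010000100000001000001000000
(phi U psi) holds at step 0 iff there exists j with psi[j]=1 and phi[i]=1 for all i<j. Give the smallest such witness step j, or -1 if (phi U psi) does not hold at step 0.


(phi U psi) at 0: need smallest j with psi[j]=1 and phi[i]=1 for all i in [0,j).
Scan from step 0:
  step 0: phi=0 -> phi-prefix broken from here
  step 6: psi=1 but phi already failed -> not a witness
  step 12: psi=1 but phi already failed -> not a witness
  step 14: psi=1 but phi already failed -> not a witness
  step 15: psi=1 but phi already failed -> not a witness
  step 31: psi=1 but phi already failed -> not a witness
  step 36: psi=1 but phi already failed -> not a witness
  step 44: psi=1 but phi already failed -> not a witness
  step 50: psi=1 but phi already failed -> not a witness
  end of trace: no witness -> -1
Witness step = -1

-1


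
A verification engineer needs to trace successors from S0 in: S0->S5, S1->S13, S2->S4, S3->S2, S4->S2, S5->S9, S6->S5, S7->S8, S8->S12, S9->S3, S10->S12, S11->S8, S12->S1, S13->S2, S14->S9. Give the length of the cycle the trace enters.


Trace from S0 until a state repeats:
  S0 -> S5 -> S9 -> S3 -> S2 -> S4 -> S2
S2 first seen at step 4, revisited at step 6.
Cycle length = 6 - 4 = 2

2


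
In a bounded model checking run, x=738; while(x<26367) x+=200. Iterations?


Step 1: x goes from 738 toward 26367 by 200; the body runs while x<26367, so iterations = ceil((bound-start)/step)
Step 2: Distance=25629
Step 3: ceil(25629/200)=129

129


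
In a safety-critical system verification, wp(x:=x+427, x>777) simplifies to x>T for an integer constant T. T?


Formula: wp(x:=E, P) = P[E/x] (substitute E for x in postcondition)
Step 1: Postcondition: x>777
Step 2: Substitute x+427 for x: x+427>777
Step 3: Solve for x: x > 777-427 = 350

350


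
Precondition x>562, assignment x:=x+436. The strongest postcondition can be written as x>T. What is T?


Formula: sp(P, x:=E) = exists old_x. (x = E[old_x/x]) AND P[old_x/x] (old_x is the value of x before the assignment; eliminate old_x by solving x = E[old_x/x] for old_x)
Step 1: Precondition P: x>562, i.e. old_x > 562
Step 2: Assignment gives x = old_x + 436, so old_x = x - 436
Step 3: Substitute into P: x - 436 > 562
Step 4: Simplify: x > 562+436 = 998

998


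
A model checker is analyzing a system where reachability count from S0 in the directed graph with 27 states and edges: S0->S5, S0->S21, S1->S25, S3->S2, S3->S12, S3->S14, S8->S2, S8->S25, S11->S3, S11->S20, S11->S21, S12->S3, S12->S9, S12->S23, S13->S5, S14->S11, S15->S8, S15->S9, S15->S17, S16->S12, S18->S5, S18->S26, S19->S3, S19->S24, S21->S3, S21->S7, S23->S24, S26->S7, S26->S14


BFS from S0:
  layer 0: {S0}
  layer 1: {S5, S21}
  layer 2: {S3, S7}
  layer 3: {S2, S12, S14}
  layer 4: {S9, S11, S23}
  layer 5: {S20, S24}
Reachable set: {S0, S2, S3, S5, S7, S9, S11, S12, S14, S20, S21, S23, S24}
Count = 13

13


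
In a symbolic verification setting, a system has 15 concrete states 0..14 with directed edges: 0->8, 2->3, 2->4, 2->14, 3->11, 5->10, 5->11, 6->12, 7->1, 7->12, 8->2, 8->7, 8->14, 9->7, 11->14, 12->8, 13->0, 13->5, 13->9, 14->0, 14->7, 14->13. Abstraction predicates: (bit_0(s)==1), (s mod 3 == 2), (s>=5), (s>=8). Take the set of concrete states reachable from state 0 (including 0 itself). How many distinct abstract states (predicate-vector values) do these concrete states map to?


BFS from 0:
Concrete reachable: {0, 1, 2, 3, 4, 5, 7, 8, 9, 10, 11, 12, 13, 14}
Abstract via predicates (bit_0(s)==1), (s mod 3 == 2), (s>=5), (s>=8):
  (0,0,0,0) <- {0, 4}
  (0,0,1,1) <- {10, 12}
  (0,1,0,0) <- {2}
  (0,1,1,1) <- {8, 14}
  (1,0,0,0) <- {1, 3}
  (1,0,1,0) <- {7}
  (1,0,1,1) <- {9, 13}
  (1,1,1,0) <- {5}
  (1,1,1,1) <- {11}
Distinct abstract states = 9

9


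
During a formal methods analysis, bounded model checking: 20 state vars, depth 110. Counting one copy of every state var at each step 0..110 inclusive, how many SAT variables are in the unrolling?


BMC unrolls to depth k, creating one copy of each state var for steps 0..k.
Step count = 110 + 1 = 111 (steps 0 through 110)
Vars per step = 20
Total = 20 * 111 = 2220

2220


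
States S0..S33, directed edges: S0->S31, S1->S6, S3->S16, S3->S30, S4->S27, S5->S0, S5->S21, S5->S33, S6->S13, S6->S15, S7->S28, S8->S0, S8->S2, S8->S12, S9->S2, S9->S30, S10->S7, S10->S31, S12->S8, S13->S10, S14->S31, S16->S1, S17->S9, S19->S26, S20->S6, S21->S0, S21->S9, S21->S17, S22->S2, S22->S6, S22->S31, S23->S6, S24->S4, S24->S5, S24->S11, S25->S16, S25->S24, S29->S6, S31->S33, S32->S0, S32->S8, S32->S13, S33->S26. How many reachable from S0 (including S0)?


BFS from S0:
  layer 0: {S0}
  layer 1: {S31}
  layer 2: {S33}
  layer 3: {S26}
Reachable set: {S0, S26, S31, S33}
Count = 4

4


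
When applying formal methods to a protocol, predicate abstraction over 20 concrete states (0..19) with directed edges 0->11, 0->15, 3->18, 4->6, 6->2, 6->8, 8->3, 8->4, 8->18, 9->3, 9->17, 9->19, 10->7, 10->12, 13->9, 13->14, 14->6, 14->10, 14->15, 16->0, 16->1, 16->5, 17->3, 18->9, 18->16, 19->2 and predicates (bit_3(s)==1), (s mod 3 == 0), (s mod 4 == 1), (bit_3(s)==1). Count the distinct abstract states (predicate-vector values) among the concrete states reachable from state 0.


BFS from 0:
Concrete reachable: {0, 11, 15}
Abstract via predicates (bit_3(s)==1), (s mod 3 == 0), (s mod 4 == 1), (bit_3(s)==1):
  (0,1,0,0) <- {0}
  (1,0,0,1) <- {11}
  (1,1,0,1) <- {15}
Distinct abstract states = 3

3


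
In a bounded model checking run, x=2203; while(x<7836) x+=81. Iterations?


Step 1: x goes from 2203 toward 7836 by 81; the body runs while x<7836, so iterations = ceil((bound-start)/step)
Step 2: Distance=5633
Step 3: ceil(5633/81)=70

70


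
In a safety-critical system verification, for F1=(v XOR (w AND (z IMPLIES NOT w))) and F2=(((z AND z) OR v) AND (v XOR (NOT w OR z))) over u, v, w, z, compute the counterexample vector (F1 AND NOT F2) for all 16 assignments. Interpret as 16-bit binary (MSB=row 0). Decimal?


F1 = (v XOR (w AND (z IMPLIES NOT w)))
F2 = (((z AND z) OR v) AND (v XOR (NOT w OR z)))
Counterexample to F1=>F2 is where F1=1 and F2=0.
Evaluate each row (bits = u,v,w,z, MSB first):
  row 0 [0000]: F1=0 F2=0 -> F1&~F2 -> 0
  row 1 [0001]: F1=0 F2=1 -> F1&~F2 -> 0
  row 2 [0010]: F1=1 F2=0 -> F1&~F2 -> 1
  row 3 [0011]: F1=0 F2=1 -> F1&~F2 -> 0
  row 4 [0100]: F1=1 F2=0 -> F1&~F2 -> 1
  row 5 [0101]: F1=1 F2=0 -> F1&~F2 -> 1
  row 6 [0110]: F1=0 F2=1 -> F1&~F2 -> 0
  row 7 [0111]: F1=1 F2=0 -> F1&~F2 -> 1
  row 8 [1000]: F1=0 F2=0 -> F1&~F2 -> 0
  row 9 [1001]: F1=0 F2=1 -> F1&~F2 -> 0
  row 10 [1010]: F1=1 F2=0 -> F1&~F2 -> 1
  row 11 [1011]: F1=0 F2=1 -> F1&~F2 -> 0
  row 12 [1100]: F1=1 F2=0 -> F1&~F2 -> 1
  row 13 [1101]: F1=1 F2=0 -> F1&~F2 -> 1
  row 14 [1110]: F1=0 F2=1 -> F1&~F2 -> 0
  row 15 [1111]: F1=1 F2=0 -> F1&~F2 -> 1
Full result column, 4 rows per line (u,v fixed per line; w,z runs 00..11 left to right):
  rows 0-3 [u,v=00]: 0010  = hex 2
  rows 4-7 [u,v=01]: 1101  = hex D
  rows 8-11 [u,v=10]: 0010  = hex 2
  rows 12-15 [u,v=11]: 1101  = hex D
Counterexample vector (row 0 .. row 15) = 0010110100101101
Output column grouped in 4s = 0010 1101 0010 1101 = 0x2D2D
Convert to decimal digit by digit (value = value*16 + digit):
  2 -> 2
  2*16 + 13 (D) = 45
  45*16 + 2 = 722
  722*16 + 13 (D) = 11565
Decimal = 11565

11565


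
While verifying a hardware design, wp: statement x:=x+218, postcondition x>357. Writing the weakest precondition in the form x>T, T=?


Formula: wp(x:=E, P) = P[E/x] (substitute E for x in postcondition)
Step 1: Postcondition: x>357
Step 2: Substitute x+218 for x: x+218>357
Step 3: Solve for x: x > 357-218 = 139

139


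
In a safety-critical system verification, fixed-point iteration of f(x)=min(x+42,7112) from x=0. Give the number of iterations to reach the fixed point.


Step 1: x=0, cap=7112, increment=42
Step 2: x grows by 42 each step until capped at 7112; fixed point is x=7112
Step 3: iterations = ceil(7112/42) = 170

170


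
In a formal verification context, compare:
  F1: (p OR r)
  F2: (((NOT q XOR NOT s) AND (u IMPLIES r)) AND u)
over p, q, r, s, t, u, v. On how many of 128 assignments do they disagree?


F1 = (p OR r)
F2 = (((NOT q XOR NOT s) AND (u IMPLIES r)) AND u)
Evaluate both on each of 128 rows (bits = p,q,r,s,t,u,v):
  row 0 [0000000]: F1=0 F2=0 -> 0
  row 1 [0000001]: F1=0 F2=0 -> 0
  row 2 [0000010]: F1=0 F2=0 -> 0
  row 3 [0000011]: F1=0 F2=0 -> 0
  row 4 [0000100]: F1=0 F2=0 -> 0
  (every remaining row is evaluated the same way; all 128 results are listed next)
Full result column, 8 rows per line (p,q,r,s fixed per line; t,u,v runs 000..111 left to right):
  rows 0-7 [p,q,r,s=0000]: 00000000  (ones: 0)
  rows 8-15 [p,q,r,s=0001]: 00000000  (ones: 0)
  rows 16-23 [p,q,r,s=0010]: 11111111  (ones: 8)
  rows 24-31 [p,q,r,s=0011]: 11001100  (ones: 4)
  rows 32-39 [p,q,r,s=0100]: 00000000  (ones: 0)
  rows 40-47 [p,q,r,s=0101]: 00000000  (ones: 0)
  rows 48-55 [p,q,r,s=0110]: 11001100  (ones: 4)
  rows 56-63 [p,q,r,s=0111]: 11111111  (ones: 8)
  rows 64-71 [p,q,r,s=1000]: 11111111  (ones: 8)
  rows 72-79 [p,q,r,s=1001]: 11111111  (ones: 8)
  rows 80-87 [p,q,r,s=1010]: 11111111  (ones: 8)
  rows 88-95 [p,q,r,s=1011]: 11001100  (ones: 4)
  rows 96-103 [p,q,r,s=1100]: 11111111  (ones: 8)
  rows 104-111 [p,q,r,s=1101]: 11111111  (ones: 8)
  rows 112-119 [p,q,r,s=1110]: 11001100  (ones: 4)
  rows 120-127 [p,q,r,s=1111]: 11111111  (ones: 8)
Disagreements = 0+0+8+4+0+0+4+8+8+8+8+4+8+8+4+8 = 80

80


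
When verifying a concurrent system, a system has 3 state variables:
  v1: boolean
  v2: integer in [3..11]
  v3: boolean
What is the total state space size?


State space = product of domain sizes of all variables.
Domain sizes:
  v1 (boolean): 2
  v2 (integer in [3..11]): 9
  v3 (boolean): 2
Product = 2 * 9 * 2 = 36

36


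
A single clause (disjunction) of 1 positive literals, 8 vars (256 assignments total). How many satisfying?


Step 1: Total=2^8=256
Step 2: Unsat when all 1 false: 2^7=128
Step 3: Sat=256-128=128

128


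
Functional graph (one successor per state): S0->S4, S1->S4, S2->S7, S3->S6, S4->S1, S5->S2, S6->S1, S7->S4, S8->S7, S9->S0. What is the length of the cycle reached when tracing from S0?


Trace from S0 until a state repeats:
  S0 -> S4 -> S1 -> S4
S4 first seen at step 1, revisited at step 3.
Cycle length = 3 - 1 = 2

2


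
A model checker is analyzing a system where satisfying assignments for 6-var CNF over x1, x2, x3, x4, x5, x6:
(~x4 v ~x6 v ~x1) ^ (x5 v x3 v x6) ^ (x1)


CNF with 3 clauses over 6 vars (64 assignments).
An assignment satisfies CNF iff every clause has >=1 true literal.
Check each row (bits = x1,x2,x3,x4,x5,x6; clause T/F shown):
  row 0 [000000]: clauses=TFF -> 0
  row 1 [000001]: clauses=TTF -> 0
  row 2 [000010]: clauses=TTF -> 0
  row 3 [000011]: clauses=TTF -> 0
  row 4 [000100]: clauses=TFF -> 0
  (every remaining row is evaluated the same way; all 64 results are listed next)
Full result column, 8 rows per line (x1,x2,x3 fixed per line; x4,x5,x6 runs 000..111 left to right):
  rows 0-7 [x1,x2,x3=000]: 00000000  (ones: 0)
  rows 8-15 [x1,x2,x3=001]: 00000000  (ones: 0)
  rows 16-23 [x1,x2,x3=010]: 00000000  (ones: 0)
  rows 24-31 [x1,x2,x3=011]: 00000000  (ones: 0)
  rows 32-39 [x1,x2,x3=100]: 01110010  (ones: 4)
  rows 40-47 [x1,x2,x3=101]: 11111010  (ones: 6)
  rows 48-55 [x1,x2,x3=110]: 01110010  (ones: 4)
  rows 56-63 [x1,x2,x3=111]: 11111010  (ones: 6)
Satisfying assignments = 0+0+0+0+4+6+4+6 = 20

20


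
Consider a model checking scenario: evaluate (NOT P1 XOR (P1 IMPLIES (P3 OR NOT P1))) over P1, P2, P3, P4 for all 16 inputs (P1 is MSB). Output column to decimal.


Formula: (NOT P1 XOR (P1 IMPLIES (P3 OR NOT P1))) over P1, P2, P3, P4 (16 rows)
Evaluate each row (bits = P1,P2,P3,P4, MSB first):
  row 0 [0000]: (NOT 0 XOR (0 IMPLIES (0 OR NOT 0))) -> 0
  row 1 [0001]: (NOT 0 XOR (0 IMPLIES (0 OR NOT 0))) -> 0
  row 2 [0010]: (NOT 0 XOR (0 IMPLIES (1 OR NOT 0))) -> 0
  row 3 [0011]: (NOT 0 XOR (0 IMPLIES (1 OR NOT 0))) -> 0
  row 4 [0100]: (NOT 0 XOR (0 IMPLIES (0 OR NOT 0))) -> 0
  row 5 [0101]: (NOT 0 XOR (0 IMPLIES (0 OR NOT 0))) -> 0
  row 6 [0110]: (NOT 0 XOR (0 IMPLIES (1 OR NOT 0))) -> 0
  row 7 [0111]: (NOT 0 XOR (0 IMPLIES (1 OR NOT 0))) -> 0
  row 8 [1000]: (NOT 1 XOR (1 IMPLIES (0 OR NOT 1))) -> 0
  row 9 [1001]: (NOT 1 XOR (1 IMPLIES (0 OR NOT 1))) -> 0
  row 10 [1010]: (NOT 1 XOR (1 IMPLIES (1 OR NOT 1))) -> 1
  row 11 [1011]: (NOT 1 XOR (1 IMPLIES (1 OR NOT 1))) -> 1
  row 12 [1100]: (NOT 1 XOR (1 IMPLIES (0 OR NOT 1))) -> 0
  row 13 [1101]: (NOT 1 XOR (1 IMPLIES (0 OR NOT 1))) -> 0
  row 14 [1110]: (NOT 1 XOR (1 IMPLIES (1 OR NOT 1))) -> 1
  row 15 [1111]: (NOT 1 XOR (1 IMPLIES (1 OR NOT 1))) -> 1
Full result column, 4 rows per line (P1,P2 fixed per line; P3,P4 runs 00..11 left to right):
  rows 0-3 [P1,P2=00]: 0000  = hex 0
  rows 4-7 [P1,P2=01]: 0000  = hex 0
  rows 8-11 [P1,P2=10]: 0011  = hex 3
  rows 12-15 [P1,P2=11]: 0011  = hex 3
Output column (row 0 .. row 15) = 0000000000110011
Output column grouped in 4s = 0000 0000 0011 0011 = 0x0033
Convert to decimal digit by digit (value = value*16 + digit):
  0 -> 0
  0*16 + 0 = 0
  0*16 + 3 = 3
  3*16 + 3 = 51
Decimal = 51

51


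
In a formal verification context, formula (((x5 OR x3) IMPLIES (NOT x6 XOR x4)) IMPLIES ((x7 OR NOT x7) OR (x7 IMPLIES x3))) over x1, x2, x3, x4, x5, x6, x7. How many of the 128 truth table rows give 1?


Formula: (((x5 OR x3) IMPLIES (NOT x6 XOR x4)) IMPLIES ((x7 OR NOT x7) OR (x7 IMPLIES x3))) over 7 vars (128 rows)
Evaluate each row (x1, x2, x3, x4, x5, x6, x7 as bits, MSB first):
  row 0 [0000000]: (((0 OR 0) IMPLIES (NOT 0 XOR 0)) IMPLIES ((0 OR NOT 0) OR (0 IMPLIES 0))) -> 1
  row 1 [0000001]: (((0 OR 0) IMPLIES (NOT 0 XOR 0)) IMPLIES ((1 OR NOT 1) OR (1 IMPLIES 0))) -> 1
  row 2 [0000010]: (((0 OR 0) IMPLIES (NOT 1 XOR 0)) IMPLIES ((0 OR NOT 0) OR (0 IMPLIES 0))) -> 1
  row 3 [0000011]: (((0 OR 0) IMPLIES (NOT 1 XOR 0)) IMPLIES ((1 OR NOT 1) OR (1 IMPLIES 0))) -> 1
  row 4 [0000100]: (((1 OR 0) IMPLIES (NOT 0 XOR 0)) IMPLIES ((0 OR NOT 0) OR (0 IMPLIES 0))) -> 1
  (every remaining row is evaluated the same way; all 128 results are listed next)
Full result column, 8 rows per line (x1,x2,x3,x4 fixed per line; x5,x6,x7 runs 000..111 left to right):
  rows 0-7 [x1,x2,x3,x4=0000]: 11111111  (ones: 8)
  rows 8-15 [x1,x2,x3,x4=0001]: 11111111  (ones: 8)
  rows 16-23 [x1,x2,x3,x4=0010]: 11111111  (ones: 8)
  rows 24-31 [x1,x2,x3,x4=0011]: 11111111  (ones: 8)
  rows 32-39 [x1,x2,x3,x4=0100]: 11111111  (ones: 8)
  rows 40-47 [x1,x2,x3,x4=0101]: 11111111  (ones: 8)
  rows 48-55 [x1,x2,x3,x4=0110]: 11111111  (ones: 8)
  rows 56-63 [x1,x2,x3,x4=0111]: 11111111  (ones: 8)
  rows 64-71 [x1,x2,x3,x4=1000]: 11111111  (ones: 8)
  rows 72-79 [x1,x2,x3,x4=1001]: 11111111  (ones: 8)
  rows 80-87 [x1,x2,x3,x4=1010]: 11111111  (ones: 8)
  rows 88-95 [x1,x2,x3,x4=1011]: 11111111  (ones: 8)
  rows 96-103 [x1,x2,x3,x4=1100]: 11111111  (ones: 8)
  rows 104-111 [x1,x2,x3,x4=1101]: 11111111  (ones: 8)
  rows 112-119 [x1,x2,x3,x4=1110]: 11111111  (ones: 8)
  rows 120-127 [x1,x2,x3,x4=1111]: 11111111  (ones: 8)
Count of 1-rows = 8+8+8+8+8+8+8+8+8+8+8+8+8+8+8+8 = 128

128


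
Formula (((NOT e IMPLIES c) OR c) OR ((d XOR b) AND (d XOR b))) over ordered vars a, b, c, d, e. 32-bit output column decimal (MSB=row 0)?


Formula: (((NOT e IMPLIES c) OR c) OR ((d XOR b) AND (d XOR b))) over a, b, c, d, e (32 rows)
Evaluate each row (bits = a,b,c,d,e, MSB first):
  row 0 [00000]: (((NOT 0 IMPLIES 0) OR 0) OR ((0 XOR 0) AND (0 XOR 0))) -> 0
  row 1 [00001]: (((NOT 1 IMPLIES 0) OR 0) OR ((0 XOR 0) AND (0 XOR 0))) -> 1
  row 2 [00010]: (((NOT 0 IMPLIES 0) OR 0) OR ((1 XOR 0) AND (1 XOR 0))) -> 1
  row 3 [00011]: (((NOT 1 IMPLIES 0) OR 0) OR ((1 XOR 0) AND (1 XOR 0))) -> 1
  row 4 [00100]: (((NOT 0 IMPLIES 1) OR 1) OR ((0 XOR 0) AND (0 XOR 0))) -> 1
  row 5 [00101]: (((NOT 1 IMPLIES 1) OR 1) OR ((0 XOR 0) AND (0 XOR 0))) -> 1
  row 6 [00110]: (((NOT 0 IMPLIES 1) OR 1) OR ((1 XOR 0) AND (1 XOR 0))) -> 1
  row 7 [00111]: (((NOT 1 IMPLIES 1) OR 1) OR ((1 XOR 0) AND (1 XOR 0))) -> 1
  row 8 [01000]: (((NOT 0 IMPLIES 0) OR 0) OR ((0 XOR 1) AND (0 XOR 1))) -> 1
  row 9 [01001]: (((NOT 1 IMPLIES 0) OR 0) OR ((0 XOR 1) AND (0 XOR 1))) -> 1
  row 10 [01010]: (((NOT 0 IMPLIES 0) OR 0) OR ((1 XOR 1) AND (1 XOR 1))) -> 0
  row 11 [01011]: (((NOT 1 IMPLIES 0) OR 0) OR ((1 XOR 1) AND (1 XOR 1))) -> 1
  row 12 [01100]: (((NOT 0 IMPLIES 1) OR 1) OR ((0 XOR 1) AND (0 XOR 1))) -> 1
  row 13 [01101]: (((NOT 1 IMPLIES 1) OR 1) OR ((0 XOR 1) AND (0 XOR 1))) -> 1
  row 14 [01110]: (((NOT 0 IMPLIES 1) OR 1) OR ((1 XOR 1) AND (1 XOR 1))) -> 1
  row 15 [01111]: (((NOT 1 IMPLIES 1) OR 1) OR ((1 XOR 1) AND (1 XOR 1))) -> 1
  row 16 [10000]: (((NOT 0 IMPLIES 0) OR 0) OR ((0 XOR 0) AND (0 XOR 0))) -> 0
  row 17 [10001]: (((NOT 1 IMPLIES 0) OR 0) OR ((0 XOR 0) AND (0 XOR 0))) -> 1
  row 18 [10010]: (((NOT 0 IMPLIES 0) OR 0) OR ((1 XOR 0) AND (1 XOR 0))) -> 1
  row 19 [10011]: (((NOT 1 IMPLIES 0) OR 0) OR ((1 XOR 0) AND (1 XOR 0))) -> 1
  row 20 [10100]: (((NOT 0 IMPLIES 1) OR 1) OR ((0 XOR 0) AND (0 XOR 0))) -> 1
  row 21 [10101]: (((NOT 1 IMPLIES 1) OR 1) OR ((0 XOR 0) AND (0 XOR 0))) -> 1
  row 22 [10110]: (((NOT 0 IMPLIES 1) OR 1) OR ((1 XOR 0) AND (1 XOR 0))) -> 1
  row 23 [10111]: (((NOT 1 IMPLIES 1) OR 1) OR ((1 XOR 0) AND (1 XOR 0))) -> 1
  row 24 [11000]: (((NOT 0 IMPLIES 0) OR 0) OR ((0 XOR 1) AND (0 XOR 1))) -> 1
  row 25 [11001]: (((NOT 1 IMPLIES 0) OR 0) OR ((0 XOR 1) AND (0 XOR 1))) -> 1
  row 26 [11010]: (((NOT 0 IMPLIES 0) OR 0) OR ((1 XOR 1) AND (1 XOR 1))) -> 0
  row 27 [11011]: (((NOT 1 IMPLIES 0) OR 0) OR ((1 XOR 1) AND (1 XOR 1))) -> 1
  row 28 [11100]: (((NOT 0 IMPLIES 1) OR 1) OR ((0 XOR 1) AND (0 XOR 1))) -> 1
  row 29 [11101]: (((NOT 1 IMPLIES 1) OR 1) OR ((0 XOR 1) AND (0 XOR 1))) -> 1
  row 30 [11110]: (((NOT 0 IMPLIES 1) OR 1) OR ((1 XOR 1) AND (1 XOR 1))) -> 1
  row 31 [11111]: (((NOT 1 IMPLIES 1) OR 1) OR ((1 XOR 1) AND (1 XOR 1))) -> 1
Full result column, 4 rows per line (a,b,c fixed per line; d,e runs 00..11 left to right):
  rows 0-3 [a,b,c=000]: 0111  = hex 7
  rows 4-7 [a,b,c=001]: 1111  = hex F
  rows 8-11 [a,b,c=010]: 1101  = hex D
  rows 12-15 [a,b,c=011]: 1111  = hex F
  rows 16-19 [a,b,c=100]: 0111  = hex 7
  rows 20-23 [a,b,c=101]: 1111  = hex F
  rows 24-27 [a,b,c=110]: 1101  = hex D
  rows 28-31 [a,b,c=111]: 1111  = hex F
Output column (row 0 .. row 31) = 01111111110111110111111111011111
Output column grouped in 4s = 0111 1111 1101 1111 0111 1111 1101 1111 = 0x7FDF7FDF
Convert to decimal digit by digit (value = value*16 + digit):
  7 -> 7
  7*16 + 15 (F) = 127
  127*16 + 13 (D) = 2045
  2045*16 + 15 (F) = 32735
  32735*16 + 7 = 523767
  523767*16 + 15 (F) = 8380287
  8380287*16 + 13 (D) = 134084605
  134084605*16 + 15 (F) = 2145353695
Decimal = 2145353695

2145353695


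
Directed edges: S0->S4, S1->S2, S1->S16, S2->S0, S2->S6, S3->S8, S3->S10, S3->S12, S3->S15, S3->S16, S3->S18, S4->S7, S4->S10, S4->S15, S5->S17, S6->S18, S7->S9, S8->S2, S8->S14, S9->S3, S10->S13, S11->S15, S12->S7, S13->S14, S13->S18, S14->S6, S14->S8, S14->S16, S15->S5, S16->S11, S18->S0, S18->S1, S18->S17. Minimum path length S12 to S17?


BFS layer-by-layer from S12:
  dist 0: {S12}
  dist 1: {S7}
  dist 2: {S9}
  dist 3: {S3}
  dist 4: {S8, S10, S15, S16, S18}
  dist 5: {S0, S1, S2, S5, S11, S13, S14, S17}
  -> S17 reached at distance 5
Shortest path length = 5

5


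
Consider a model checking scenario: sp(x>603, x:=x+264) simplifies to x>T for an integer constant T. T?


Formula: sp(P, x:=E) = exists old_x. (x = E[old_x/x]) AND P[old_x/x] (old_x is the value of x before the assignment; eliminate old_x by solving x = E[old_x/x] for old_x)
Step 1: Precondition P: x>603, i.e. old_x > 603
Step 2: Assignment gives x = old_x + 264, so old_x = x - 264
Step 3: Substitute into P: x - 264 > 603
Step 4: Simplify: x > 603+264 = 867

867


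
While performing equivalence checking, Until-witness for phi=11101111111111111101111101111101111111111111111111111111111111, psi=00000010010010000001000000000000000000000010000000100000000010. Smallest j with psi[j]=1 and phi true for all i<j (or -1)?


(phi U psi) at 0: need smallest j with psi[j]=1 and phi[i]=1 for all i in [0,j).
Scan from step 0:
  step 0: phi=1, psi=0 -> continue
  step 1: phi=1, psi=0 -> continue
  step 2: phi=1, psi=0 -> continue
  step 3: phi=0 -> phi-prefix broken from here
  step 6: psi=1 but phi already failed -> not a witness
  step 9: psi=1 but phi already failed -> not a witness
  step 12: psi=1 but phi already failed -> not a witness
  step 19: psi=1 but phi already failed -> not a witness
  step 42: psi=1 but phi already failed -> not a witness
  step 50: psi=1 but phi already failed -> not a witness
  step 60: psi=1 but phi already failed -> not a witness
  end of trace: no witness -> -1
Witness step = -1

-1


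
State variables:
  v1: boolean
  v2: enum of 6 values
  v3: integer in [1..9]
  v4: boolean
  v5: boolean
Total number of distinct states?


State space = product of domain sizes of all variables.
Domain sizes:
  v1 (boolean): 2
  v2 (enum of 6 values): 6
  v3 (integer in [1..9]): 9
  v4 (boolean): 2
  v5 (boolean): 2
Product = 2 * 6 * 9 * 2 * 2 = 432

432


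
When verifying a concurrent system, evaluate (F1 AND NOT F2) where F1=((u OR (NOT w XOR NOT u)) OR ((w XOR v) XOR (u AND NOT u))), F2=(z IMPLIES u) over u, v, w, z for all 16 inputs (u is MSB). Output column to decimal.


F1 = ((u OR (NOT w XOR NOT u)) OR ((w XOR v) XOR (u AND NOT u)))
F2 = (z IMPLIES u)
Counterexample to F1=>F2 is where F1=1 and F2=0.
Evaluate each row (bits = u,v,w,z, MSB first):
  row 0 [0000]: F1=0 F2=1 -> F1&~F2 -> 0
  row 1 [0001]: F1=0 F2=0 -> F1&~F2 -> 0
  row 2 [0010]: F1=1 F2=1 -> F1&~F2 -> 0
  row 3 [0011]: F1=1 F2=0 -> F1&~F2 -> 1
  row 4 [0100]: F1=1 F2=1 -> F1&~F2 -> 0
  row 5 [0101]: F1=1 F2=0 -> F1&~F2 -> 1
  row 6 [0110]: F1=1 F2=1 -> F1&~F2 -> 0
  row 7 [0111]: F1=1 F2=0 -> F1&~F2 -> 1
  row 8 [1000]: F1=1 F2=1 -> F1&~F2 -> 0
  row 9 [1001]: F1=1 F2=1 -> F1&~F2 -> 0
  row 10 [1010]: F1=1 F2=1 -> F1&~F2 -> 0
  row 11 [1011]: F1=1 F2=1 -> F1&~F2 -> 0
  row 12 [1100]: F1=1 F2=1 -> F1&~F2 -> 0
  row 13 [1101]: F1=1 F2=1 -> F1&~F2 -> 0
  row 14 [1110]: F1=1 F2=1 -> F1&~F2 -> 0
  row 15 [1111]: F1=1 F2=1 -> F1&~F2 -> 0
Full result column, 4 rows per line (u,v fixed per line; w,z runs 00..11 left to right):
  rows 0-3 [u,v=00]: 0001  = hex 1
  rows 4-7 [u,v=01]: 0101  = hex 5
  rows 8-11 [u,v=10]: 0000  = hex 0
  rows 12-15 [u,v=11]: 0000  = hex 0
Counterexample vector (row 0 .. row 15) = 0001010100000000
Output column grouped in 4s = 0001 0101 0000 0000 = 0x1500
Convert to decimal digit by digit (value = value*16 + digit):
  1 -> 1
  1*16 + 5 = 21
  21*16 + 0 = 336
  336*16 + 0 = 5376
Decimal = 5376

5376


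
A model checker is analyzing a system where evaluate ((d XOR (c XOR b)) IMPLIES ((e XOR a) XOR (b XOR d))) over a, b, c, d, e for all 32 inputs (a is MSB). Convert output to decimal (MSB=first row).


Formula: ((d XOR (c XOR b)) IMPLIES ((e XOR a) XOR (b XOR d))) over a, b, c, d, e (32 rows)
Evaluate each row (bits = a,b,c,d,e, MSB first):
  row 0 [00000]: ((0 XOR (0 XOR 0)) IMPLIES ((0 XOR 0) XOR (0 XOR 0))) -> 1
  row 1 [00001]: ((0 XOR (0 XOR 0)) IMPLIES ((1 XOR 0) XOR (0 XOR 0))) -> 1
  row 2 [00010]: ((1 XOR (0 XOR 0)) IMPLIES ((0 XOR 0) XOR (0 XOR 1))) -> 1
  row 3 [00011]: ((1 XOR (0 XOR 0)) IMPLIES ((1 XOR 0) XOR (0 XOR 1))) -> 0
  row 4 [00100]: ((0 XOR (1 XOR 0)) IMPLIES ((0 XOR 0) XOR (0 XOR 0))) -> 0
  row 5 [00101]: ((0 XOR (1 XOR 0)) IMPLIES ((1 XOR 0) XOR (0 XOR 0))) -> 1
  row 6 [00110]: ((1 XOR (1 XOR 0)) IMPLIES ((0 XOR 0) XOR (0 XOR 1))) -> 1
  row 7 [00111]: ((1 XOR (1 XOR 0)) IMPLIES ((1 XOR 0) XOR (0 XOR 1))) -> 1
  row 8 [01000]: ((0 XOR (0 XOR 1)) IMPLIES ((0 XOR 0) XOR (1 XOR 0))) -> 1
  row 9 [01001]: ((0 XOR (0 XOR 1)) IMPLIES ((1 XOR 0) XOR (1 XOR 0))) -> 0
  row 10 [01010]: ((1 XOR (0 XOR 1)) IMPLIES ((0 XOR 0) XOR (1 XOR 1))) -> 1
  row 11 [01011]: ((1 XOR (0 XOR 1)) IMPLIES ((1 XOR 0) XOR (1 XOR 1))) -> 1
  row 12 [01100]: ((0 XOR (1 XOR 1)) IMPLIES ((0 XOR 0) XOR (1 XOR 0))) -> 1
  row 13 [01101]: ((0 XOR (1 XOR 1)) IMPLIES ((1 XOR 0) XOR (1 XOR 0))) -> 1
  row 14 [01110]: ((1 XOR (1 XOR 1)) IMPLIES ((0 XOR 0) XOR (1 XOR 1))) -> 0
  row 15 [01111]: ((1 XOR (1 XOR 1)) IMPLIES ((1 XOR 0) XOR (1 XOR 1))) -> 1
  row 16 [10000]: ((0 XOR (0 XOR 0)) IMPLIES ((0 XOR 1) XOR (0 XOR 0))) -> 1
  row 17 [10001]: ((0 XOR (0 XOR 0)) IMPLIES ((1 XOR 1) XOR (0 XOR 0))) -> 1
  row 18 [10010]: ((1 XOR (0 XOR 0)) IMPLIES ((0 XOR 1) XOR (0 XOR 1))) -> 0
  row 19 [10011]: ((1 XOR (0 XOR 0)) IMPLIES ((1 XOR 1) XOR (0 XOR 1))) -> 1
  row 20 [10100]: ((0 XOR (1 XOR 0)) IMPLIES ((0 XOR 1) XOR (0 XOR 0))) -> 1
  row 21 [10101]: ((0 XOR (1 XOR 0)) IMPLIES ((1 XOR 1) XOR (0 XOR 0))) -> 0
  row 22 [10110]: ((1 XOR (1 XOR 0)) IMPLIES ((0 XOR 1) XOR (0 XOR 1))) -> 1
  row 23 [10111]: ((1 XOR (1 XOR 0)) IMPLIES ((1 XOR 1) XOR (0 XOR 1))) -> 1
  row 24 [11000]: ((0 XOR (0 XOR 1)) IMPLIES ((0 XOR 1) XOR (1 XOR 0))) -> 0
  row 25 [11001]: ((0 XOR (0 XOR 1)) IMPLIES ((1 XOR 1) XOR (1 XOR 0))) -> 1
  row 26 [11010]: ((1 XOR (0 XOR 1)) IMPLIES ((0 XOR 1) XOR (1 XOR 1))) -> 1
  row 27 [11011]: ((1 XOR (0 XOR 1)) IMPLIES ((1 XOR 1) XOR (1 XOR 1))) -> 1
  row 28 [11100]: ((0 XOR (1 XOR 1)) IMPLIES ((0 XOR 1) XOR (1 XOR 0))) -> 1
  row 29 [11101]: ((0 XOR (1 XOR 1)) IMPLIES ((1 XOR 1) XOR (1 XOR 0))) -> 1
  row 30 [11110]: ((1 XOR (1 XOR 1)) IMPLIES ((0 XOR 1) XOR (1 XOR 1))) -> 1
  row 31 [11111]: ((1 XOR (1 XOR 1)) IMPLIES ((1 XOR 1) XOR (1 XOR 1))) -> 0
Full result column, 4 rows per line (a,b,c fixed per line; d,e runs 00..11 left to right):
  rows 0-3 [a,b,c=000]: 1110  = hex E
  rows 4-7 [a,b,c=001]: 0111  = hex 7
  rows 8-11 [a,b,c=010]: 1011  = hex B
  rows 12-15 [a,b,c=011]: 1101  = hex D
  rows 16-19 [a,b,c=100]: 1101  = hex D
  rows 20-23 [a,b,c=101]: 1011  = hex B
  rows 24-27 [a,b,c=110]: 0111  = hex 7
  rows 28-31 [a,b,c=111]: 1110  = hex E
Output column (row 0 .. row 31) = 11100111101111011101101101111110
Output column grouped in 4s = 1110 0111 1011 1101 1101 1011 0111 1110 = 0xE7BDDB7E
Convert to decimal digit by digit (value = value*16 + digit):
  E -> 14
  14*16 + 7 = 231
  231*16 + 11 (B) = 3707
  3707*16 + 13 (D) = 59325
  59325*16 + 13 (D) = 949213
  949213*16 + 11 (B) = 15187419
  15187419*16 + 7 = 242998711
  242998711*16 + 14 (E) = 3887979390
Decimal = 3887979390

3887979390


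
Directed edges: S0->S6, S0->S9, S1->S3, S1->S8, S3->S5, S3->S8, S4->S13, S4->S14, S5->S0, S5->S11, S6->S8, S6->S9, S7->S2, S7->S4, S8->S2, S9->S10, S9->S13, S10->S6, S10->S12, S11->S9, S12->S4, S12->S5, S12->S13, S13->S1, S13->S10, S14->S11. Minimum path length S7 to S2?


BFS layer-by-layer from S7:
  dist 0: {S7}
  dist 1: {S2, S4}
  -> S2 reached at distance 1
Shortest path length = 1

1
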